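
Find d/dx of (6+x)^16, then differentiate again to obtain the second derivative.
240(6+x)^14
First derivative: 16(6+x)^{15}. Second derivative: 16·15·(6+x)^{14} = 240(6+x)^{14}.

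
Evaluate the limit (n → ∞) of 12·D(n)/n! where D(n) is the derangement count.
D(n)/n! → 1/e, so 12·D(n)/n! → 12/e.

Answer: 12/e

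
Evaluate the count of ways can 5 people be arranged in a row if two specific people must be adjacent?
48

Solution: Treat pair as unit: (5-1)! arrangements × 2 internal orders = 48.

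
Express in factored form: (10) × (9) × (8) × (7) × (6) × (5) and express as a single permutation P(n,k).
Product of 6 consecutive descending integers starting at 10: P(10,6) = 10!/4! = 151,200.
Final answer: P(10,6) = 10!/(4)!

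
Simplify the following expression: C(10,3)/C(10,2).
8/3

Explanation: C(n,k+1)/C(n,k) = (n−k)/(k+1). Here (10−2)/(2+1) = 8/3 = 8/3.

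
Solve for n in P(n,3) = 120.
6

Explanation: P(n,3) = n(n−1)(n−2) is increasing in n; n(n−1)(n−2) ≈ (n−1)^3 = 120 gives n ≈ 5.9. Check: P(4,3) = 24, P(5,3) = 60, P(6,3) = 120 ✓. So n = 6.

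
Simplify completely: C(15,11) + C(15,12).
By Pascal's identity: C(16,12) = 1,820.

Answer: 1,820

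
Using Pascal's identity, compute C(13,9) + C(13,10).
1,001
C(13,9) + C(13,10) = C(14,10) = 1,001.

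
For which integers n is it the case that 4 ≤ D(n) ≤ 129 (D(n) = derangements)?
4, 5
Using D(n) = (n−1)[D(n−1) + D(n−2)] with D(1)=0, D(2)=1: D(3)=2; D(4)=9; D(5)=44; D(6)=265. So valid n = 4, 5.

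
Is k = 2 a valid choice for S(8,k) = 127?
Yes

Working:
S(8,2) = 2·S(7,2) + S(7,1) = 2·63 + 1 = 127, which equals 127.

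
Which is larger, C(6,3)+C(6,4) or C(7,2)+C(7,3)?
First=35, Second=56.
Final answer: C(7,2)+C(7,3)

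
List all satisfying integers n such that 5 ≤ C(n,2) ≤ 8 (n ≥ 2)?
4

Explanation: C(3,2)=3; C(4,2)=6; C(5,2)=10. So valid n = 4.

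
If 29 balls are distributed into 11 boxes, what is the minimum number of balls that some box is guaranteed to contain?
3

Working:
Pigeonhole: ⌈29/11⌉ = 3.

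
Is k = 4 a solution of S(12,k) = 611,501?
Yes

Solution: S(12,4) = 4·S(11,4) + S(11,3) = 4·145,750 + 28,501 = 611,501, which equals 611,501.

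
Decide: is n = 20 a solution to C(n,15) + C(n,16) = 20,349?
Yes
C(20,15) + C(20,16) = 15,504 + 4,845 = 20,349, which equals 20,349.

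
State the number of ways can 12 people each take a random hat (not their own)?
176,214,841

Reasoning: Using D(n) = (n-1)[D(n-1) + D(n-2)]:
D(12) = (12-1) × [D(11) + D(10)]
      = 11 × [14684570 + 1334961]
      = 11 × 16019531
      = 176,214,841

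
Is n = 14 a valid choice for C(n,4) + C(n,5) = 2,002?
C(14,4) + C(14,5) = 1,001 + 2,002 = 3,003, which does not equal 2,002.
Final answer: No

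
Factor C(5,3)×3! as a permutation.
C(5,3)×3! = [5!/(3!(2)!)]×3! = 5!/(2)! = P(5,3) = 60.
Final answer: P(5,3)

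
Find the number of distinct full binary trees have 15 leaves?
Using the Catalan number formula: C_n = C(2n, n) / (n+1)
C_14 = C(28, 14) / (14+1)
     = 40116600 / 15
     = 2,674,440

Answer: 2,674,440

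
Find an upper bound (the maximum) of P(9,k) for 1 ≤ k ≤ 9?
362,880

P(9,k) increases in k, so maximum at k = 9: 9! = 362,880.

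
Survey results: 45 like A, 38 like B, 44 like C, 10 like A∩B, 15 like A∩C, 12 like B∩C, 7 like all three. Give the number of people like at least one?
97

Solution: |A∪B∪C| = 45+38+44-10-15-12+7 = 97.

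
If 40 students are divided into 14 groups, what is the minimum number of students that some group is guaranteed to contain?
3

Solution: Pigeonhole: ⌈40/14⌉ = 3.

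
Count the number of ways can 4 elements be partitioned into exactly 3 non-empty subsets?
6
This equals S(4,3), the Stirling number of the 2nd kind.
Using the Stirling recurrence: S(n,k) = k·S(n-1,k) + S(n-1,k-1)
S(4,3) = 3·S(3,3) + S(3,2)
         = 3·1 + 3
         = 3 + 3
         = 6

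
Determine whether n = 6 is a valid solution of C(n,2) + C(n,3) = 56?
C(6,2) + C(6,3) = 15 + 20 = 35, which does not equal 56.
Final answer: No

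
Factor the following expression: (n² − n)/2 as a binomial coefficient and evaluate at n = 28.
C(n,2); C(28,2) = 378

Solution: (n² − n)/2 = n(n−1)/2 = C(n,2). At n = 28: C(28,2) = 378.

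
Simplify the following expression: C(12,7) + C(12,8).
1,287

Solution: By Pascal's identity: C(13,8) = 1,287.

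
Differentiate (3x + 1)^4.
12(3x + 1)^3

Solution: Chain rule: 4(3x+1)^{3} × 3 = 12(3x+1)^{3}.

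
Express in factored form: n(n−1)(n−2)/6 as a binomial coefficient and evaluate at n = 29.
n(n−1)(n−2)/6 = n!/(3!(n−3)!) = C(n,3). At n = 29: C(29,3) = 3,654.
Final answer: C(n,3); C(29,3) = 3,654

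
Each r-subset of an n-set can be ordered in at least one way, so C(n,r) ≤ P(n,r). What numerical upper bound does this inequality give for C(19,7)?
253,955,520

Working:
P(19,7) = 19·18·17·16·15·14·13 = 253,955,520, so C(19,7) ≤ 253,955,520. (The bound is loose by a factor of 7! = 5,040: C(19,7) = 253,955,520/5,040 = 50,388.)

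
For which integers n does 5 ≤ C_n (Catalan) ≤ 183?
3, 4, 5, 6

Reasoning: C_2=2; C_3=5; C_4=14; C_5=42; C_6=132; C_7=429. So valid n = 3, 4, 5, 6.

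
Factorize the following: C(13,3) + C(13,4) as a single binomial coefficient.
C(14,4)

Solution: By Pascal's identity: C(13,3) + C(13,4) = C(14,4) = 1,001.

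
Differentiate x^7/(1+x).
Quotient rule: [7x^{6}(1+x) - x^7]/(1+x)².

Answer: (7x^6(1+x) - x^7)/(1+x)²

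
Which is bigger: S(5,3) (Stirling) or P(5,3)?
S(5,3) = 3·S(4,3) + S(4,2) = 3·6 + 7 = 25; P(5,3) = 60.

Answer: P(5,3)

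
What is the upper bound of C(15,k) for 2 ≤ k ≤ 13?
6,435
C(15,k) is maximised at the centre of the row: C(15,7) = 6,435.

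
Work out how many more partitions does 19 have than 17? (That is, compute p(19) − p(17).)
193

Solution: Pentagonal recurrence p(n) = p(n−1) + p(n−2) − p(n−5) − p(n−7) + …: p(19) = p(18) + p(17) − p(14) − p(12) + p(7) + p(4) = 385 + 297 − 135 − 77 + 15 + 5 = 490.
p(17) = p(16) + p(15) − p(12) − p(10) + p(5) + p(2) = 231 + 176 − 77 − 42 + 7 + 2 = 297.
Difference = 490 − 297 = 193.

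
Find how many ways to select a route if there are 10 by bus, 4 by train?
By the addition principle: 10 + 4 = 14.
Final answer: 14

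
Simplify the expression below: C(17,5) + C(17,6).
18,564

Solution: By Pascal's identity: C(18,6) = 18,564.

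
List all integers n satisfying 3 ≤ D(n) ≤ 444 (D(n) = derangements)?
Using D(n) = (n−1)[D(n−1) + D(n−2)] with D(1)=0, D(2)=1: D(3)=2; D(4)=9; D(5)=44; D(6)=265; D(7)=1,854. So valid n = 4, 5, 6.
Final answer: 4, 5, 6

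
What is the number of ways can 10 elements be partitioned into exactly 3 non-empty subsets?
9,330
This equals S(10,3), the Stirling number of the 2nd kind.
Using the Stirling recurrence: S(n,k) = k·S(n-1,k) + S(n-1,k-1)
S(10,3) = 3·S(9,3) + S(9,2)
         = 3·3025 + 255
         = 9075 + 255
         = 9,330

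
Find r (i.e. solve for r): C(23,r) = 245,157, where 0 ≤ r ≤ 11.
7

Solution: C(23,r) is increasing for 0 ≤ r ≤ 11. Stepping up (C(23,r+1) = C(23,r)·(23−r)/(r+1)): C(23,1) = 23, C(23,2) = 253, C(23,3) = 1,771, C(23,4) = 8,855, C(23,5) = 33,649, C(23,6) = 100,947, C(23,7) = 245,157 ✓. So r = 7.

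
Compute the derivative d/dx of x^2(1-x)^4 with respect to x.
2x^1(1-x)^4 - 4x^2(1-x)^3

Working:
Product rule: 2x^{1}(1-x)^{4} + x^2·(-4)(1-x)^{3}.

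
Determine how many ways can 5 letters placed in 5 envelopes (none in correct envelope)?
44

Using D(n) = (n-1)[D(n-1) + D(n-2)]:
D(5) = (5-1) × [D(4) + D(3)]
      = 4 × [9 + 2]
      = 4 × 11
      = 44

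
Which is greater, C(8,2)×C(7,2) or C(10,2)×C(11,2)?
C(10,2)×C(11,2)

Working:
C(8,2)×C(7,2)=588, C(10,2)×C(11,2)=2,475.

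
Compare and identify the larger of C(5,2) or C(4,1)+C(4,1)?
C(5,2)=10; C(4,1)+C(4,1)=4+4=8.

Answer: C(5,2)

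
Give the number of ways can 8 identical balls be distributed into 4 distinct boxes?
C(8+4-1, 4-1) = C(11, 3) = 165.

Answer: 165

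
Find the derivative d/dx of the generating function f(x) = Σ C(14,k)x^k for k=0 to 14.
Σ k·C(14,k)x^(k-1) for k=1 to 14

Term-by-term differentiation gives Σ k·C(14,k)x^{k-1} for k=1 to 14.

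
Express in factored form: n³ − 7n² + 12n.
n³ − 7n² + 12n = n(n² − 7n + 12) = n(n − 3)(n − 4).

Answer: n(n − 3)(n − 4)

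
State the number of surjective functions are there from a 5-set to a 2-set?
Onto functions = 2! × S(5,2)
First compute S(5,2) via recurrence:
Using the Stirling recurrence: S(n,k) = k·S(n-1,k) + S(n-1,k-1)
S(5,2) = 2·S(4,2) + S(4,1)
         = 2·7 + 1
         = 14 + 1
         = 15
Then: 2 × 15 = 30
Final answer: 30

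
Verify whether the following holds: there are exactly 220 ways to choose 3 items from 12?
C(12,3) = 220.
Final answer: True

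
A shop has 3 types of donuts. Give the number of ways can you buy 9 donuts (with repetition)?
55

Reasoning: Stars and bars: C(9+3-1, 9) = C(11, 9) = 55.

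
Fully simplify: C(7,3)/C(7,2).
5/3

Reasoning: C(n,k+1)/C(n,k) = (n−k)/(k+1). Here (7−2)/(2+1) = 5/3 = 5/3.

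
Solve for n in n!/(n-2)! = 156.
13

n!/(n-2)! = n×(n-1), a product of 2 consecutive integers ≈ (n−0.5)^2. 156^(1/2) + 0.5 ≈ 13.0; check n = 13: 13×12 = 156 ✓. So n = 13.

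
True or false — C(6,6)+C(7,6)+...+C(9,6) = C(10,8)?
False

Explanation: Hockey stick identity gives Σ = C(10,7) = 120; RHS C(10,8) = 45.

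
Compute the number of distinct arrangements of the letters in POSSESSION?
75,600

Explanation: Word has 10 letters (P=1, O=2, S=4, E=1, I=1, N=1). Arrangements: 10!/Π(k!) = 75,600.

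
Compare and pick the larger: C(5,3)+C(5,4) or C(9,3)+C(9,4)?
C(9,3)+C(9,4)

First=15, Second=210.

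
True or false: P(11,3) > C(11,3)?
True

Working:
P(11,3) = 990 and C(11,3) = 165; P(n,r) = r! × C(n,r) so P > C whenever r ≥ 2.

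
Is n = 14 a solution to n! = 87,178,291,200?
Yes

Explanation: 14! = 14·13! = 14·6,227,020,800 = 87,178,291,200, which equals 87,178,291,200.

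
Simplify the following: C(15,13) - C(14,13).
91

Reasoning: C(15,13) - C(14,13) = C(14,12) = 91.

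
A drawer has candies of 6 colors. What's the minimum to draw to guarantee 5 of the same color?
25

Solution: Worst case: 4 of each = 24. One more: 25.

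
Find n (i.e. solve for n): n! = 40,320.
8
n! is strictly increasing. 6! = 720, 7! = 5,040, 8! = 40,320 ✓. So n = 8.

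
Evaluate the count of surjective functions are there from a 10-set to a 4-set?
818,520

Explanation: Onto functions = 4! × S(10,4)
First compute S(10,4) via recurrence:
Using the Stirling recurrence: S(n,k) = k·S(n-1,k) + S(n-1,k-1)
S(10,4) = 4·S(9,4) + S(9,3)
         = 4·7770 + 3025
         = 31080 + 3025
         = 34,105
Then: 24 × 34105 = 818,520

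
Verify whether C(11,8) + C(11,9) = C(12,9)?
True

Pascal's identity: LHS = 165 + 55 = 220; RHS = C(12,9) = 220. Both sides agree, so the statement holds.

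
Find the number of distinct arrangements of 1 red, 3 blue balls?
4

Solution: Multinomial: 4!/(1! × 3!) = 4.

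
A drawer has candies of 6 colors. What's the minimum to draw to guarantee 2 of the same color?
7

Reasoning: Worst case: 1 of each = 6. One more: 7.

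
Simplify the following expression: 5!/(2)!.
This equals 5×4×3 = 60.
Final answer: 60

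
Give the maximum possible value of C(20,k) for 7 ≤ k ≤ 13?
184,756
C(20,k) is maximised at the centre of the row: C(20,10) = 184,756.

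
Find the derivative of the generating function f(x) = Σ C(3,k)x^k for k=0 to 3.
Term-by-term differentiation gives Σ k·C(3,k)x^{k-1} for k=1 to 3.
Final answer: Σ k·C(3,k)x^(k-1) for k=1 to 3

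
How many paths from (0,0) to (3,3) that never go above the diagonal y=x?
Counted by the Catalan number C_3: C_3 = C(6,3)/(3+1) = 20/4 = 5.

Answer: 5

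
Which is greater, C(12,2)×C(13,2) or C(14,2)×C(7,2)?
C(12,2)×C(13,2)=5,148, C(14,2)×C(7,2)=1,911.

Answer: C(12,2)×C(13,2)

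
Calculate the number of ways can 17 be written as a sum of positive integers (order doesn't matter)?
297

Working:
Pentagonal recurrence p(n) = p(n−1) + p(n−2) − p(n−5) − p(n−7) + …: p(17) = p(16) + p(15) − p(12) − p(10) + p(5) + p(2) = 231 + 176 − 77 − 42 + 7 + 2 = 297.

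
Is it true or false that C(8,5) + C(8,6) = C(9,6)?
Pascal's identity: LHS = 56 + 28 = 84; RHS = C(9,6) = 84. Both sides agree, so the statement holds.

Answer: True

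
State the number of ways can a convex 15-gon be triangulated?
742,900

Explanation: Using the Catalan number formula: C_n = C(2n, n) / (n+1)
C_13 = C(26, 13) / (13+1)
     = 10400600 / 14
     = 742,900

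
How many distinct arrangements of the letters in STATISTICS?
50,400

Explanation: Word has 10 letters (S=3, T=3, A=1, I=2, C=1). Arrangements: 10!/Π(k!) = 50,400.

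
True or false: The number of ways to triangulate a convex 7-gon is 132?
False
Triangulations of a convex 7-gon are counted by the Catalan number C_5: C_5 = C(10,5)/(5+1) = 252/6 = 42.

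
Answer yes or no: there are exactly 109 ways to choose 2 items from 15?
C(15,2) = 105 ≠ 109.
Final answer: No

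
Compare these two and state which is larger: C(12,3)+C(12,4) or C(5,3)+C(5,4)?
C(12,3)+C(12,4)

Solution: First=715, Second=15.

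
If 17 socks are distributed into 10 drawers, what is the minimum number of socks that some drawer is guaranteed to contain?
2

Solution: Pigeonhole: ⌈17/10⌉ = 2.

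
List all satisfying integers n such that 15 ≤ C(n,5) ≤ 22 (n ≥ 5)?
7

Solution: C(6,5)=6; C(7,5)=21; C(8,5)=56. So valid n = 7.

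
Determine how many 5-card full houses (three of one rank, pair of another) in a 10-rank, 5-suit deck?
Triple rank: 10. Triple suits: C(5,3)=10. Pair rank: 9. Pair suits: C(5,2)=10. Total: 9,000.

Answer: 9,000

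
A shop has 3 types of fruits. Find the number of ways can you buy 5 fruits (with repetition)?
21

Stars and bars: C(5+3-1, 5) = C(7, 5) = 21.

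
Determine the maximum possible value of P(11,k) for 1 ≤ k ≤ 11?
39,916,800

Solution: P(11,k) increases in k, so maximum at k = 11: 11! = 39,916,800.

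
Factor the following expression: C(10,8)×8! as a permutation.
P(10,8)

Reasoning: C(10,8)×8! = [10!/(8!(2)!)]×8! = 10!/(2)! = P(10,8) = 1,814,400.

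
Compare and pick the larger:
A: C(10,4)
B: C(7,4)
A
A=C(10,4)=210, B=C(7,4)=35.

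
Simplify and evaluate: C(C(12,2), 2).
2,145

Working:
C(12,2) = 66, then C(66, 2) = 2,145.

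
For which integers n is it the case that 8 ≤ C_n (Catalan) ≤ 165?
4, 5, 6

C_3=5; C_4=14; C_5=42; C_6=132; C_7=429. So valid n = 4, 5, 6.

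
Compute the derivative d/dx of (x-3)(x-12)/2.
(2x - 15)/2

Solution: d/dx[(x-3)(x-12)] = (x-12) + (x-3) = 2x - 15. Dividing by 2 gives (2x - 15)/2.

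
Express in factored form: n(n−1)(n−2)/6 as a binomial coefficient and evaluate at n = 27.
C(n,3); C(27,3) = 2,925

Explanation: n(n−1)(n−2)/6 = n!/(3!(n−3)!) = C(n,3). At n = 27: C(27,3) = 2,925.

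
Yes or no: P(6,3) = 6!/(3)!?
Yes

Solution: Permutation formula P(n,k) = n!/(n-k)!: 6!/3! = 720/6 = 120 = P(6,3). The statement holds.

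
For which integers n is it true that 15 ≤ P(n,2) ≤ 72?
5, 6, 7, 8, 9

P(4,2)=12; P(5,2)=20; P(6,2)=30; P(7,2)=42; P(8,2)=56; P(9,2)=72; P(10,2)=90. So valid n = 5, 6, 7, 8, 9.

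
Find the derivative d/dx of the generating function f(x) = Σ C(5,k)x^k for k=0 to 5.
Σ k·C(5,k)x^(k-1) for k=1 to 5

Term-by-term differentiation gives Σ k·C(5,k)x^{k-1} for k=1 to 5.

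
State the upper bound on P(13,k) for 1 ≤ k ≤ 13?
6,227,020,800

P(13,k) increases in k, so maximum at k = 13: 13! = 6,227,020,800.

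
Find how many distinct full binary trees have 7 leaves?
132

Solution: Using the Catalan number formula: C_n = C(2n, n) / (n+1)
C_6 = C(12, 6) / (6+1)
     = 924 / 7
     = 132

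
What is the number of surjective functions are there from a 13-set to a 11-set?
97,037,740,800

Working:
Onto functions = 11! × S(13,11)
First compute S(13,11) via recurrence:
Using the Stirling recurrence: S(n,k) = k·S(n-1,k) + S(n-1,k-1)
S(13,11) = 11·S(12,11) + S(12,10)
         = 11·66 + 1705
         = 726 + 1705
         = 2,431
Then: 39916800 × 2431 = 97,037,740,800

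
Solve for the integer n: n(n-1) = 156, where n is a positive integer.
n² − n − 156 = 0, so n = (1 ± √(1 + 4·156))/2 = (1 ± √625)/2 = (1 ± 25)/2, i.e. n = 13 or n = -12. Taking the positive root, n = 13 (check: 13×12 = 156).
Final answer: 13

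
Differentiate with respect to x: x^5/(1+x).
(5x^4(1+x) - x^5)/(1+x)²

Quotient rule: [5x^{4}(1+x) - x^5]/(1+x)².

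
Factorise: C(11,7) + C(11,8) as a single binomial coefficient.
C(12,8)
By Pascal's identity: C(11,7) + C(11,8) = C(12,8) = 495.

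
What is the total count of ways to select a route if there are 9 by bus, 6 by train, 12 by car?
27

Solution: By the addition principle: 9 + 6 + 12 = 27.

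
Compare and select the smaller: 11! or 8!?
11!=39,916,800, 8!=40,320. 11! > 8!.
Final answer: 8!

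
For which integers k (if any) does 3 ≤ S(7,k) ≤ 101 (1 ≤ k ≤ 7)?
2, 6

Solution: S(7,1)=1; S(7,2)=63; S(7,3)=301; S(7,4)=350; S(7,5)=140; S(7,6)=21; S(7,7)=1. So valid k = 2, 6.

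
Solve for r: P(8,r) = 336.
3

Reasoning: P(8,r) = 8·7·…·(8−r+1), a product of r factors. Multiplying down from 8: 8 = 8; 8·7 = 56; 8·7·6 = 336 ✓ (3 factors). So r = 3.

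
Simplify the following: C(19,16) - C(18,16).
816

C(19,16) - C(18,16) = C(18,15) = 816.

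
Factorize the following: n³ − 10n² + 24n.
n(n − 4)(n − 6)

n³ − 10n² + 24n = n(n² − 10n + 24) = n(n − 4)(n − 6).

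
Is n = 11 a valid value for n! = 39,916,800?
Yes

Solution: 11! = 11·10! = 11·3,628,800 = 39,916,800, which equals 39,916,800.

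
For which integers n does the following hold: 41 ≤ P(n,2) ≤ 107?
7, 8, 9, 10

P(6,2)=30; P(7,2)=42; P(8,2)=56; P(9,2)=72; P(10,2)=90; P(11,2)=110. So valid n = 7, 8, 9, 10.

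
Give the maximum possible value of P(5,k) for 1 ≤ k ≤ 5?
120
P(5,k) increases in k, so maximum at k = 5: 5! = 120.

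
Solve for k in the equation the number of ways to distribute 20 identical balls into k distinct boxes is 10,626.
5

Reasoning: Stars and bars: the count is C(20+k−1, k−1), increasing in k. k=3: C(22,2) = 231, k=4: C(23,3) = 1,771, k=5: C(24,4) = 10,626 ✓. So k = 5.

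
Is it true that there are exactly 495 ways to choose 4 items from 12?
True

Reasoning: C(12,4) = 495.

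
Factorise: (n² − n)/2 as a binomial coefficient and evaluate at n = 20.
C(n,2); C(20,2) = 190

(n² − n)/2 = n(n−1)/2 = C(n,2). At n = 20: C(20,2) = 190.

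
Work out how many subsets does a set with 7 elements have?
128

Explanation: Each element can be included or excluded: 2^7 = 128.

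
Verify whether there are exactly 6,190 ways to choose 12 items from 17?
C(17,12) = 6,188 ≠ 6190.
Final answer: False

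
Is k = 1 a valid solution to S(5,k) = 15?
S(5,1) = 1·S(4,1) + S(4,0) = 1·1 + 0 = 1, which does not equal 15.
Final answer: No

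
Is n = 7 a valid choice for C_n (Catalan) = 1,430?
No

Explanation: C_7 = C(14,7)/(7+1) = 3,432/8 = 429, which does not equal 1,430.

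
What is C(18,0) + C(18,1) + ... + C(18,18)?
262,144

Reasoning: Sum of binomial coefficients = 2^18 = 262,144.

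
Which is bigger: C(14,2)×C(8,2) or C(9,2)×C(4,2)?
C(14,2)×C(8,2)=2,548, C(9,2)×C(4,2)=216.
Final answer: C(14,2)×C(8,2)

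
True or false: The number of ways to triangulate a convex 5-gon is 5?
True
Triangulations of a convex 5-gon are counted by the Catalan number C_3: C_3 = C(6,3)/(3+1) = 20/4 = 5.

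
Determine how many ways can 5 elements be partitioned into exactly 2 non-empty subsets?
15
This equals S(5,2), the Stirling number of the 2nd kind.
Using the Stirling recurrence: S(n,k) = k·S(n-1,k) + S(n-1,k-1)
S(5,2) = 2·S(4,2) + S(4,1)
         = 2·7 + 1
         = 14 + 1
         = 15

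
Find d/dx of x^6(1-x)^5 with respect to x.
6x^5(1-x)^5 - 5x^6(1-x)^4

Working:
Product rule: 6x^{5}(1-x)^{5} + x^6·(-5)(1-x)^{4}.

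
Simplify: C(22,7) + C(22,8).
490,314

Reasoning: By Pascal's identity: C(23,8) = 490,314.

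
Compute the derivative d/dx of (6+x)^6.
Using the power rule: d/dx (6+x)^6 = 6(6+x)^{5}.
Final answer: 6(6+x)^5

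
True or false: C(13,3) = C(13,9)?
C(13,3) = 286 but C(13,9) = 715; symmetry gives C(13,3) = C(13,10), not C(13,9).
Final answer: False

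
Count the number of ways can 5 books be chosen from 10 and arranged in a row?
30,240

P(10,5) = 10!/(10-5)! = 30,240.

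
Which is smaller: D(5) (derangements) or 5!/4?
D(5) = (5-1)·[D(4) + D(3)] = 4·[9 + 2] = 44; 5!/4 = 120/4 = 30.
Final answer: 5!/4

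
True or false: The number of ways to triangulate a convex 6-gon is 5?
False

Explanation: Triangulations of a convex 6-gon are counted by the Catalan number C_4: C_4 = C(8,4)/(4+1) = 70/5 = 14.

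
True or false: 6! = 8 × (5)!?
6! = 6 × 5! = 720, but 8 × 5! = 960.
Final answer: False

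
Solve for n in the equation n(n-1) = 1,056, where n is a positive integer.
33

Explanation: n² − n − 1,056 = 0, so n = (1 ± √(1 + 4·1,056))/2 = (1 ± √4,225)/2 = (1 ± 65)/2, i.e. n = 33 or n = -32. Taking the positive root, n = 33 (check: 33×32 = 1,056).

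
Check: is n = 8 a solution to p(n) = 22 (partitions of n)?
Pentagonal recurrence p(n) = p(n−1) + p(n−2) − p(n−5) − p(n−7) + …: p(8) = p(7) + p(6) − p(3) − p(1) = 15 + 11 − 3 − 1 = 22, which equals 22.

Answer: Yes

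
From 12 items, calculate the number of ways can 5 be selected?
792

C(12,5) = 12! / (5! × (12-5)!)
         = 12! / (5! × 7!)
         = 792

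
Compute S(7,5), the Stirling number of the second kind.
Using the Stirling recurrence: S(n,k) = k·S(n-1,k) + S(n-1,k-1)
S(7,5) = 5·S(6,5) + S(6,4)
         = 5·15 + 65
         = 75 + 65
         = 140

Answer: 140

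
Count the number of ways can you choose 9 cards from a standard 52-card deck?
3,679,075,400

Reasoning: C(52,9) = 3,679,075,400.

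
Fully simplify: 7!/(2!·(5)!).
21

Solution: This is C(7,2) = 21.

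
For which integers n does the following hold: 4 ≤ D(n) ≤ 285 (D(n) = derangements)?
Using D(n) = (n−1)[D(n−1) + D(n−2)] with D(1)=0, D(2)=1: D(3)=2; D(4)=9; D(5)=44; D(6)=265; D(7)=1,854. So valid n = 4, 5, 6.
Final answer: 4, 5, 6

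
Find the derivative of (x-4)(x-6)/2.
(2x - 10)/2
d/dx[(x-4)(x-6)] = (x-6) + (x-4) = 2x - 10. Dividing by 2 gives (2x - 10)/2.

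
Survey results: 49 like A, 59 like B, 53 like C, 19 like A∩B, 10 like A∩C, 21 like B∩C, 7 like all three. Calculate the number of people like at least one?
|A∪B∪C| = 49+59+53-19-10-21+7 = 118.

Answer: 118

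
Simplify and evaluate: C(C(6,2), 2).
105

C(6,2) = 15, then C(15, 2) = 105.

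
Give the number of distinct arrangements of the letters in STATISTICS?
Word has 10 letters (S=3, T=3, A=1, I=2, C=1). Arrangements: 10!/Π(k!) = 50,400.

Answer: 50,400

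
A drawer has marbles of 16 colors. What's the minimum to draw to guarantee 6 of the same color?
81

Worst case: 5 of each = 80. One more: 81.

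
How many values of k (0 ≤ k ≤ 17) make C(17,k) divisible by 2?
14

Checking C(17,k) mod 2 for k = 0..17: divisible at k = 2, 3, 4, 5, 6, 7, 8, 9, 10, 11, 12, 13, 14, 15. That's 14 values.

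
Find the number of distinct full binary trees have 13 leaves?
208,012
Using the Catalan number formula: C_n = C(2n, n) / (n+1)
C_12 = C(24, 12) / (12+1)
     = 2704156 / 13
     = 208,012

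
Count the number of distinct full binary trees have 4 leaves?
Using the Catalan number formula: C_n = C(2n, n) / (n+1)
C_3 = C(6, 3) / (3+1)
     = 20 / 4
     = 5
Final answer: 5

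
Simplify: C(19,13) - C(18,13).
18,564

Explanation: C(19,13) - C(18,13) = C(18,12) = 18,564.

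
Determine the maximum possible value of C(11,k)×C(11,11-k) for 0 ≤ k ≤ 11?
C(11,k)·C(11,11-k) = C(11,k)², maximised at the centre k = 5: C(11,5)² = 213,444.
Final answer: 213,444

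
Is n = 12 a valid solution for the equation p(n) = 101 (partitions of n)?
No

Reasoning: Pentagonal recurrence p(n) = p(n−1) + p(n−2) − p(n−5) − p(n−7) + …: p(12) = p(11) + p(10) − p(7) − p(5) + p(0) = 56 + 42 − 15 − 7 + 1 = 77, which does not equal 101.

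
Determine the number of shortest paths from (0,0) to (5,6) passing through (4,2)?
75

Working:
To (4,2): C(6,4)=15. From there: C(5,1)=5. Total: 75.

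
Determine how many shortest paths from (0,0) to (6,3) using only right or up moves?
Choose 6 rights from 9 moves: C(9,6) = 84.
Final answer: 84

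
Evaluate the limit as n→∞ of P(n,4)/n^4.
1
P(n,4) = n(n-1)(n-2)(n-3) ≈ n^4 for large n. Limit = 1.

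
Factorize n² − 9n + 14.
Seek roots whose sum is 9 and product is 14: (2, 7). So n² − 9n + 14 = (n − 2)(n − 7).

Answer: (n − 2)(n − 7)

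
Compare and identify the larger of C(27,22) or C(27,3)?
C(27,22)

Reasoning: C(27,22)=80,730, C(27,3)=2,925.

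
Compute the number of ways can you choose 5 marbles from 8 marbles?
56
C(8,5) = 8! / (5! × (8-5)!)
         = 8! / (5! × 3!)
         = 56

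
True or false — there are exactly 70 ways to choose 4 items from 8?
True

Explanation: C(8,4) = 70.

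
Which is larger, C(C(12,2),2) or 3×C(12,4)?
C(C(12,2),2)
C(C(12,2),2)=2,145, 3×C(12,4)=1,485.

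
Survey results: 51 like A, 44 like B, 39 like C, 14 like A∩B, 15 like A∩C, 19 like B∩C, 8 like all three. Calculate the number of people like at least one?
94

Explanation: |A∪B∪C| = 51+44+39-14-15-19+8 = 94.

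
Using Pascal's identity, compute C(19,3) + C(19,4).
4,845

C(19,3) + C(19,4) = C(20,4) = 4,845.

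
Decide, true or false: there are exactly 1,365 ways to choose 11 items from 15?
True

Solution: C(15,11) = 1,365.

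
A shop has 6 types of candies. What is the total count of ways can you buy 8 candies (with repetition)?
Stars and bars: C(8+6-1, 8) = C(13, 8) = 1,287.

Answer: 1,287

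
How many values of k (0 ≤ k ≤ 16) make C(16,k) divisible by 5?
9

Solution: Checking C(16,k) mod 5 for k = 0..16: divisible at k = 2, 3, 4, 7, 8, 9, 12, 13, 14. That's 9 values.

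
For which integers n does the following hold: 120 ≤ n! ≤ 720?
5, 6

n! is strictly increasing; 5! = 120 and 6! = 720, so valid n = 5, 6.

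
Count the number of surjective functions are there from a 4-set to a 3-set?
36
Onto functions = 3! × S(4,3)
First compute S(4,3) via recurrence:
Using the Stirling recurrence: S(n,k) = k·S(n-1,k) + S(n-1,k-1)
S(4,3) = 3·S(3,3) + S(3,2)
         = 3·1 + 3
         = 3 + 3
         = 6
Then: 6 × 6 = 36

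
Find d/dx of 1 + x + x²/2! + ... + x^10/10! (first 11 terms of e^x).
1 + x + x²/2! + ... + x^9/9!

Solution: Differentiating term by term gives the first 10 terms of e^x.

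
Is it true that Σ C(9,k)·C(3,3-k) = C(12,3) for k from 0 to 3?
True

Reasoning: Vandermonde's identity gives C(12,3) = 220; RHS C(12,3) = 220.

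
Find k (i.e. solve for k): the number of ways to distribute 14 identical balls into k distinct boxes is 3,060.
Stars and bars: the count is C(14+k−1, k−1), increasing in k. k=3: C(16,2) = 120, k=4: C(17,3) = 680, k=5: C(18,4) = 3,060 ✓. So k = 5.

Answer: 5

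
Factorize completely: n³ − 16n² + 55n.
n(n − 5)(n − 11)

Explanation: n³ − 16n² + 55n = n(n² − 16n + 55) = n(n − 5)(n − 11).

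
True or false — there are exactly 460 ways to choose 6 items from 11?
False

Reasoning: C(11,6) = 462 ≠ 460.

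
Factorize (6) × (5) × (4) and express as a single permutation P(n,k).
P(6,3) = 6!/(3)!

Solution: Product of 3 consecutive descending integers starting at 6: P(6,3) = 6!/3! = 120.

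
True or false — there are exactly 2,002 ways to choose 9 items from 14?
True

Explanation: C(14,9) = 2,002.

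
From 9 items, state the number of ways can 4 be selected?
126

C(9,4) = 9! / (4! × (9-4)!)
         = 9! / (4! × 5!)
         = 126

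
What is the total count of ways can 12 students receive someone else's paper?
176,214,841

Reasoning: Using D(n) = (n-1)[D(n-1) + D(n-2)]:
D(12) = (12-1) × [D(11) + D(10)]
      = 11 × [14684570 + 1334961]
      = 11 × 16019531
      = 176,214,841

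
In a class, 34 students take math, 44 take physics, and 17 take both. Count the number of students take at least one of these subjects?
|A∪B| = |A|+|B|-|A∩B| = 34+44-17 = 61.
Final answer: 61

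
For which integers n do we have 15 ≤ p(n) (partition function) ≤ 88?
7, 8, 9, 10, 11, 12

Reasoning: Tabulating p(n) via p(n) = p(n−1) + p(n−2) − p(n−5) − p(n−7) + …: p(6)=11; p(7)=15; p(8)=22; p(9)=30; p(10)=42; p(11)=56; p(12)=77; p(13)=101. So valid n = 7, 8, 9, 10, 11, 12.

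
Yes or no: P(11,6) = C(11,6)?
No

Working:
P(11,6) = 332,640 but C(11,6) = 462; they differ by a factor of 6! = 720, so the statement does not hold.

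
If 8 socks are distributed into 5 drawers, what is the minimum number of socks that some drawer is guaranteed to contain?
2
Pigeonhole: ⌈8/5⌉ = 2.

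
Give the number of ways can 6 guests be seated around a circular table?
120
Circular arrangements: (6-1)! = 120.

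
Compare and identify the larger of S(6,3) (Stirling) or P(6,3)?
P(6,3)

S(6,3) = 3·S(5,3) + S(5,2) = 3·25 + 15 = 90; P(6,3) = 120.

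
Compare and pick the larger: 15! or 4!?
15!

Explanation: 15!=1,307,674,368,000, 4!=24. 15! > 4!.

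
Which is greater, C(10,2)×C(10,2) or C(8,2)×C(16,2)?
C(10,2)×C(10,2)=2,025, C(8,2)×C(16,2)=3,360.
Final answer: C(8,2)×C(16,2)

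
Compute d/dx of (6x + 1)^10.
60(6x + 1)^9

Solution: Chain rule: 10(6x+1)^{9} × 6 = 60(6x+1)^{9}.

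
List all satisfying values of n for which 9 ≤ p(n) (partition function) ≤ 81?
6, 7, 8, 9, 10, 11, 12

Reasoning: Tabulating p(n) via p(n) = p(n−1) + p(n−2) − p(n−5) − p(n−7) + …: p(5)=7; p(6)=11; p(7)=15; p(8)=22; p(9)=30; p(10)=42; p(11)=56; p(12)=77; p(13)=101. So valid n = 6, 7, 8, 9, 10, 11, 12.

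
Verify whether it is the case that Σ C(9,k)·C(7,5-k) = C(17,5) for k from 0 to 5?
Vandermonde's identity gives C(16,5) = 4,368; RHS C(17,5) = 6,188.
Final answer: False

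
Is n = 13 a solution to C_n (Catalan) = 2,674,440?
C_13 = C(26,13)/(13+1) = 10,400,600/14 = 742,900, which does not equal 2,674,440.
Final answer: No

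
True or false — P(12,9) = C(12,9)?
False

Solution: P(12,9) = 79,833,600 but C(12,9) = 220; they differ by a factor of 9! = 362880, so the statement does not hold.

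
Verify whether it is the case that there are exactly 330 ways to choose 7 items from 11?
C(11,7) = 330.
Final answer: True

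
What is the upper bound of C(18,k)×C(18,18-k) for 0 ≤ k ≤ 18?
2,363,904,400

Solution: C(18,k)·C(18,18-k) = C(18,k)², maximised at the centre k = 9: C(18,9)² = 2,363,904,400.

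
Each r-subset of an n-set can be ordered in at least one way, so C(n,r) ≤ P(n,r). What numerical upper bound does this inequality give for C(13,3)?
P(13,3) = 13·12·11 = 1,716, so C(13,3) ≤ 1,716. (The bound is loose by a factor of 3! = 6: C(13,3) = 1,716/6 = 286.)
Final answer: 1,716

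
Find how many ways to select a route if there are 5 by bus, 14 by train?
By the addition principle: 5 + 14 = 19.

Answer: 19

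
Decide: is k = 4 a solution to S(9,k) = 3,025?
S(9,4) = 4·S(8,4) + S(8,3) = 4·1,701 + 966 = 7,770, which does not equal 3,025.

Answer: No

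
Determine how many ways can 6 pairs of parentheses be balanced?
Using the Catalan number formula: C_n = C(2n, n) / (n+1)
C_6 = C(12, 6) / (6+1)
     = 924 / 7
     = 132

Answer: 132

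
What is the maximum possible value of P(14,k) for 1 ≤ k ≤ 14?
87,178,291,200

Solution: P(14,k) increases in k, so maximum at k = 14: 14! = 87,178,291,200.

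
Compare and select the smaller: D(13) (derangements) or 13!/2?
D(13)
D(13) = (13-1)·[D(12) + D(11)] = 12·[176,214,841 + 14,684,570] = 2,290,792,932; 13!/2 = 6,227,020,800/2 = 3,113,510,400.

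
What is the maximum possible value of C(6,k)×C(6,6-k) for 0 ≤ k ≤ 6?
C(6,k)·C(6,6-k) = C(6,k)², maximised at the centre k = 3: C(6,3)² = 400.

Answer: 400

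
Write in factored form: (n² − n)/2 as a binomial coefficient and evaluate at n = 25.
C(n,2); C(25,2) = 300

Explanation: (n² − n)/2 = n(n−1)/2 = C(n,2). At n = 25: C(25,2) = 300.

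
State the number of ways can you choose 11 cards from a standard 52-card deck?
60,403,728,840

Solution: C(52,11) = 60,403,728,840.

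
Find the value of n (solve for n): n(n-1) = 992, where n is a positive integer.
32
n² − n − 992 = 0, so n = (1 ± √(1 + 4·992))/2 = (1 ± √3,969)/2 = (1 ± 63)/2, i.e. n = 32 or n = -31. Taking the positive root, n = 32 (check: 32×31 = 992).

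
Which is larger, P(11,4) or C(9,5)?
P(11,4)=7,920, C(9,5)=126.

Answer: P(11,4)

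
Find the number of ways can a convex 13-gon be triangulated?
58,786

Reasoning: Using the Catalan number formula: C_n = C(2n, n) / (n+1)
C_11 = C(22, 11) / (11+1)
     = 705432 / 12
     = 58,786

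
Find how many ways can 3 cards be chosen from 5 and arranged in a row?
P(5,3) = 5!/(5-3)! = 60.

Answer: 60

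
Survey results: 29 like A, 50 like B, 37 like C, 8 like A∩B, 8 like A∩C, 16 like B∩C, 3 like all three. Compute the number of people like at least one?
87

Explanation: |A∪B∪C| = 29+50+37-8-8-16+3 = 87.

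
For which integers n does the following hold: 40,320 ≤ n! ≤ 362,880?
8, 9

Reasoning: n! is strictly increasing; 8! = 40,320 and 9! = 362,880, so valid n = 8, 9.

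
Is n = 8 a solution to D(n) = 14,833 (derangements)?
Yes

Explanation: D(8) = (8-1)·[D(7) + D(6)] = 7·[1,854 + 265] = 14,833, which equals 14,833.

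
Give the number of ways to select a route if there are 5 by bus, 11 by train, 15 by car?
31

Solution: By the addition principle: 5 + 11 + 15 = 31.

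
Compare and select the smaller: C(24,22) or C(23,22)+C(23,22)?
C(24,22)=276; C(23,22)+C(23,22)=23+23=46.
Final answer: C(23,22)+C(23,22)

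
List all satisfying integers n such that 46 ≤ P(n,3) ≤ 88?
P(4,3)=24; P(5,3)=60; P(6,3)=120. So valid n = 5.
Final answer: 5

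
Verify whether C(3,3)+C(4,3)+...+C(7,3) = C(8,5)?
False

Working:
Hockey stick identity gives Σ = C(8,4) = 70; RHS C(8,5) = 56.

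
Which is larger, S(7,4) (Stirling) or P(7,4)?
P(7,4)

Working:
S(7,4) = 4·S(6,4) + S(6,3) = 4·65 + 90 = 350; P(7,4) = 840.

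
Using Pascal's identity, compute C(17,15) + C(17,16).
153

Solution: C(17,15) + C(17,16) = C(18,16) = 153.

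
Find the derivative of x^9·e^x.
(9x^8 + x^9)e^x
Product rule: d/dx[x^9]·e^x + x^9·d/dx[e^x] = 9x^{8}e^x + x^9e^x.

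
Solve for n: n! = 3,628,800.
n! is strictly increasing. 8! = 40,320, 9! = 362,880, 10! = 3,628,800 ✓. So n = 10.

Answer: 10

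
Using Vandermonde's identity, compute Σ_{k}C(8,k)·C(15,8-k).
490,314

Working:
= C(8+15,8) = C(23,8) = 490,314.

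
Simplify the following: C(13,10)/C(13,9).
C(n,k+1)/C(n,k) = (n−k)/(k+1). Here (13−9)/(9+1) = 4/10 = 2/5.

Answer: 2/5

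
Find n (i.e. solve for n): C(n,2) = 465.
31
C(n,2) = n(n−1)/2! is increasing in n, and n(n−1) = 2!·465 = 930 ≈ (n−0.5)^2 gives n ≈ 31.0. Check: C(29,2) = 406, C(30,2) = 435, C(31,2) = 465 ✓. So n = 31.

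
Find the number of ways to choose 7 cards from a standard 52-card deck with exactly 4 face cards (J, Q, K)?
4,890,600
12 face cards and 40 non-face cards: C(12,4) × C(40,3) = 495 × 9,880 = 4,890,600.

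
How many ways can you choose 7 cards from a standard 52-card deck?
133,784,560
C(52,7) = 133,784,560.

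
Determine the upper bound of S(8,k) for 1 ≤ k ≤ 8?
1,701

Working:
Row S(8,k) for k = 1..8 (via S(n,k) = k·S(n−1,k) + S(n−1,k−1)): 1, 127, 966, 1,701, 1,050, 266, 28, 1. The row is unimodal; maximum at k = 4: 1,701.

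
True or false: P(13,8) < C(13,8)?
False

Reasoning: P(13,8) = 51,891,840 and C(13,8) = 1,287; P(n,r) = r! × C(n,r) so P > C whenever r ≥ 2.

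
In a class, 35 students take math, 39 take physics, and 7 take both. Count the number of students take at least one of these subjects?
67

Working:
|A∪B| = |A|+|B|-|A∩B| = 35+39-7 = 67.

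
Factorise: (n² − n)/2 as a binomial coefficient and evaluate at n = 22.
C(n,2); C(22,2) = 231

(n² − n)/2 = n(n−1)/2 = C(n,2). At n = 22: C(22,2) = 231.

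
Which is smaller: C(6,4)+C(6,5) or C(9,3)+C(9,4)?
C(6,4)+C(6,5)

Reasoning: First=21, Second=210.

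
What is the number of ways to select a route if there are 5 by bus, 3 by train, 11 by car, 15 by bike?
34

Reasoning: By the addition principle: 5 + 3 + 11 + 15 = 34.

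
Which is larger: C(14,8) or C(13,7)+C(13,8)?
Equal

Explanation: By Pascal's identity: C(14,8) = C(13,7)+C(13,8) = 3,003. Equal.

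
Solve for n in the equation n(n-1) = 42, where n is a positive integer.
7

Solution: n² − n − 42 = 0, so n = (1 ± √(1 + 4·42))/2 = (1 ± √169)/2 = (1 ± 13)/2, i.e. n = 7 or n = -6. Taking the positive root, n = 7 (check: 7×6 = 42).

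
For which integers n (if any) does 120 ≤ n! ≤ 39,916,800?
n! is strictly increasing; 5! = 120 and 11! = 39,916,800, so valid n = 5, 6, 7, 8, 9, 10, 11.

Answer: 5, 6, 7, 8, 9, 10, 11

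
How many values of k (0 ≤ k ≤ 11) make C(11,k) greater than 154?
6

Reasoning: Row 11 is unimodal and symmetric about k=11/2. C(11,2)=55 ≤ 154; C(11,3)=165 > 154; by symmetry C(11,k) > 154 for k = 3..8. That's 8 - 3 + 1 = 6 values.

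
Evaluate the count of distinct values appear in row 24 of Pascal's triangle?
Row 24 has entries C(24,0)..C(24,24); by symmetry C(24,k)=C(24,24-k), giving 13 distinct values.

Answer: 13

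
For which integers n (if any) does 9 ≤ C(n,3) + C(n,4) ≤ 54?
5, 6

C(4,3)+C(4,4)=5; C(5,3)+C(5,4)=15; C(6,3)+C(6,4)=35; C(7,3)+C(7,4)=70. So valid n = 5, 6.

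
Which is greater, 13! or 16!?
16!
13!=6,227,020,800, 16!=20,922,789,888,000. 16! > 13!.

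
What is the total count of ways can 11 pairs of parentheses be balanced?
58,786

Working:
Using the Catalan number formula: C_n = C(2n, n) / (n+1)
C_11 = C(22, 11) / (11+1)
     = 705432 / 12
     = 58,786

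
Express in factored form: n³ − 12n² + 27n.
n³ − 12n² + 27n = n(n² − 12n + 27) = n(n − 3)(n − 9).

Answer: n(n − 3)(n − 9)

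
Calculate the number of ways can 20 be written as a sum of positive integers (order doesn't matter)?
627

Reasoning: Pentagonal recurrence p(n) = p(n−1) + p(n−2) − p(n−5) − p(n−7) + …: p(20) = p(19) + p(18) − p(15) − p(13) + p(8) + p(5) = 490 + 385 − 176 − 101 + 22 + 7 = 627.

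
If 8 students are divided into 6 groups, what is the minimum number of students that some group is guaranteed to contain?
Pigeonhole: ⌈8/6⌉ = 2.

Answer: 2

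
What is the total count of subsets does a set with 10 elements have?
1,024

Explanation: Each element can be included or excluded: 2^10 = 1,024.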